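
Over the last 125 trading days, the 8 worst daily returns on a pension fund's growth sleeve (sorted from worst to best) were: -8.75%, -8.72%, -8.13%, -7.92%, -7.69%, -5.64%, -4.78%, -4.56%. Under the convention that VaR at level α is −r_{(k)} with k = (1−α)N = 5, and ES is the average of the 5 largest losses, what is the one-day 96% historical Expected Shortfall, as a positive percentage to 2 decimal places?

8.24%

The 5 worst returns sum to -41.21%.
ES = −(-41.21%) / 5 = 8.242% ≈ 8.24%.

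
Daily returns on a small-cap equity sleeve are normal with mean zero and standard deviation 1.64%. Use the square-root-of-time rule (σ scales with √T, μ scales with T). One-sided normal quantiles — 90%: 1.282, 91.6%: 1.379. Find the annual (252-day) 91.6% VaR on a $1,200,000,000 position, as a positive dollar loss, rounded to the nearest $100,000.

$430,800,000

σ_{252d} = 1.64% × √252 = 26.034%.
VaR = 1.379 × 26.034% = 35.901%.
On $1,200,000,000: 0.35901 × $1,200,000,000 = $430,812,000.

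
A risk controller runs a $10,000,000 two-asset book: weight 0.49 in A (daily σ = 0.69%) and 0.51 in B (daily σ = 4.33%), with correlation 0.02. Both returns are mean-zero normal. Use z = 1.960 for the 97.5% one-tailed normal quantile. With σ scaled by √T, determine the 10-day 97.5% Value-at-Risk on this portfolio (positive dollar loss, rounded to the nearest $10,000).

$1,390,000

σ_p = √(0.49²·0.69² + 0.51²·4.33² + 2·0.02·0.49·0.51·0.69·4.33) = 2.241%.
σ_{10d} = 2.241% × √10 = 7.087%.
VaR = 1.960 × 7.087% = 13.891%; on $10,000,000 that is $1,389,100.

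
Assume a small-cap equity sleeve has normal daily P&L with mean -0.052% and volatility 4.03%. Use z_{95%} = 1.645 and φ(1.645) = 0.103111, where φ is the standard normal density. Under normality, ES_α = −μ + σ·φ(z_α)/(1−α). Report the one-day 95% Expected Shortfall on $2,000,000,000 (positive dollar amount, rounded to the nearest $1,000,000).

Tail multiplier: φ(z)/(1−α) = 0.103111 / 0.05 = 2.062.
ES = −(-0.052%) + 4.03% × 2.062 = 8.362%.
On $2,000,000,000: 0.08362 × $2,000,000,000 = $167,240,000.

$167,000,000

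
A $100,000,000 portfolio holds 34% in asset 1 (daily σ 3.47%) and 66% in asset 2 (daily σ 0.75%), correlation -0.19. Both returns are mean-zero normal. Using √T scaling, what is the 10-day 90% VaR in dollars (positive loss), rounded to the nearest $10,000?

$4,820,000

σ_p = √(0.34²·3.47² + 0.66²·0.75² + 2·-0.19·0.34·0.66·3.47·0.75) = 1.190%.
σ_{10d} = 1.190% × √10 = 3.763%.
z(90%) = 1.282.
VaR = 1.282 × 3.763% = 4.824%; on $100,000,000 that is $4,824,000.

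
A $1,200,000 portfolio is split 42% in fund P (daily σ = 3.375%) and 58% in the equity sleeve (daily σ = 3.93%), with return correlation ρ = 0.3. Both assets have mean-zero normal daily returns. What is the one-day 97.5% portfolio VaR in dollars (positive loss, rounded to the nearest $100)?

$71,100

σ_p² = 0.42²·3.375² + 0.58²·3.93² + 2·0.3·0.42·0.58·3.375·3.93 = 9.1436 (%²).
σ_p = √9.1436 = 3.024%.
At 97.5%, z = 1.960.
VaR = 1.960 × 3.024% = 5.927%; on $1,200,000 that is $71,124.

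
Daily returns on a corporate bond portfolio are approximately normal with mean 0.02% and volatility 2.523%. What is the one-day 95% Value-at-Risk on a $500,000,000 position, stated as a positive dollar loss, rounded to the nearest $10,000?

$20,650,000

At 95% one-sided, z = 1.645.
VaR = −μ + z·σ = −(0.02%) + 1.645 × 2.523% = 4.130%.
On $500,000,000: 0.04130 × $500,000,000 = $20,650,000.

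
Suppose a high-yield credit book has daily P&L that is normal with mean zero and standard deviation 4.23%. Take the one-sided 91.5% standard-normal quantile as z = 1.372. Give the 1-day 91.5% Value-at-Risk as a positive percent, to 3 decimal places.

VaR = z·σ = 1.372 × 4.23% = 5.804%.

5.804%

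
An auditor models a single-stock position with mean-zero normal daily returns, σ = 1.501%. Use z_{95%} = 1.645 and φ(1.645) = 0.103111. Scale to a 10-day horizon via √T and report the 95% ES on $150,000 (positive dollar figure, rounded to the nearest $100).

σ_{10d} = 1.501% × √10 = 4.747%.
ES multiplier = φ(z)/(1−α) = 0.103111/0.05 = 2.062.
ES = 4.747% × 2.062 = 9.788%; on $150,000: $14,682.

$14,700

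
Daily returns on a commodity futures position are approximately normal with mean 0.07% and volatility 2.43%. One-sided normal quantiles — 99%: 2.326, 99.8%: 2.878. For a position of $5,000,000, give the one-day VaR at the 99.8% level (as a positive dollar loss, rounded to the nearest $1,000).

$346,000

VaR = −μ + z·σ = −(0.07%) + 2.878 × 2.43% = 6.924%.
On $5,000,000: 0.06924 × $5,000,000 = $346,200.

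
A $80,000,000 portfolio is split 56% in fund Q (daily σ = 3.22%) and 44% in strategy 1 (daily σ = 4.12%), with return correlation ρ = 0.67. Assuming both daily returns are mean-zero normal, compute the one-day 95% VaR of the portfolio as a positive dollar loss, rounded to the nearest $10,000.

σ_p² = 0.56²·3.22² + 0.44²·4.12² + 2·0.67·0.56·0.44·3.22·4.12 = 10.9180 (%²).
σ_p = √10.9180 = 3.304%.
At 95%, z = 1.645.
VaR = 1.645 × 3.304% = 5.435%; on $80,000,000 that is $4,348,000.

$4,350,000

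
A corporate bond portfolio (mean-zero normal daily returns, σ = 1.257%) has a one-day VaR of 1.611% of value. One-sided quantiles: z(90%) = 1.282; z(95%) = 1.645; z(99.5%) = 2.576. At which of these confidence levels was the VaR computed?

Implied z = VaR/σ = 1.611 / 1.257 = 1.282.
This matches z(90%) = 1.282.

90%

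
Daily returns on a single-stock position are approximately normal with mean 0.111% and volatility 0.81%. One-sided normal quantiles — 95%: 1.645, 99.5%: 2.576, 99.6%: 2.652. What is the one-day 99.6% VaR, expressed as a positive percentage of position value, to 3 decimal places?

2.037%

VaR = −μ + z·σ = −(0.111%) + 2.652 × 0.81% = 2.037%.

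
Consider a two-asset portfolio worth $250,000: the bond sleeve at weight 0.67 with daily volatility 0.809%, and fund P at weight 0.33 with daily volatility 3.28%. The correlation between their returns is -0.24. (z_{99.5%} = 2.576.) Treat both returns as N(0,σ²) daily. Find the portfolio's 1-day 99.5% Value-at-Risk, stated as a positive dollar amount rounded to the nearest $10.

σ_p² = 0.67²·0.809² + 0.33²·3.28² + 2·-0.24·0.67·0.33·0.809·3.28 = 1.1838 (%²).
σ_p = √1.1838 = 1.088%.
VaR = 2.576 × 1.088% = 2.803%; on $250,000 that is $7,008.

$7,010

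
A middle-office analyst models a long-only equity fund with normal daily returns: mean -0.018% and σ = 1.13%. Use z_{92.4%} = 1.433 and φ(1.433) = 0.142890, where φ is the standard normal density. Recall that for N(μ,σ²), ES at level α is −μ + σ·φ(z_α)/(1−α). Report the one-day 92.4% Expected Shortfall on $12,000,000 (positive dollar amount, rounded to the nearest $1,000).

Tail multiplier: φ(z)/(1−α) = 0.142890 / 0.076 = 1.880.
ES = −(-0.018%) + 1.13% × 1.880 = 2.142%.
On $12,000,000: 0.02142 × $12,000,000 = $257,040.

$257,000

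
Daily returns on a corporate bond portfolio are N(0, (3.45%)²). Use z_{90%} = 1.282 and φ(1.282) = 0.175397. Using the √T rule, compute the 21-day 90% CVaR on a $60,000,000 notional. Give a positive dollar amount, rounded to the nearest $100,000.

$16,600,000

σ_{21d} = 3.45% × √21 = 15.810%.
ES multiplier = φ(z)/(1−α) = 0.175397/0.1 = 1.754.
ES = 15.810% × 1.754 = 27.731%; on $60,000,000: $16,638,600.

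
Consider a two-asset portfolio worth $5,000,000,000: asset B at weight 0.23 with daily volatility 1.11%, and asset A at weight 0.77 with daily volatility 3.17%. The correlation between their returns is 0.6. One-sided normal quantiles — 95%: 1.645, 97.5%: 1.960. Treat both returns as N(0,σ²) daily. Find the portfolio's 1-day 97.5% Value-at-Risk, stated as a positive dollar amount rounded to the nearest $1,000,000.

σ_p² = 0.23²·1.11² + 0.77²·3.17² + 2·0.6·0.23·0.77·1.11·3.17 = 6.7710 (%²).
σ_p = √6.7710 = 2.602%.
VaR = 1.960 × 2.602% = 5.100%; on $5,000,000,000 that is $255,000,000.

$255,000,000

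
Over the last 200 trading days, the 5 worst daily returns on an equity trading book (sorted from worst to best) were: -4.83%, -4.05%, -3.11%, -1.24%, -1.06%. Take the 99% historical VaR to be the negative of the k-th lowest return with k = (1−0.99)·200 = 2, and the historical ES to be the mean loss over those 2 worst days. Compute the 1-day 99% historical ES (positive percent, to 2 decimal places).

The 2 worst returns sum to -8.88%.
ES = −(-8.88%) / 2 = 4.44%.

4.44%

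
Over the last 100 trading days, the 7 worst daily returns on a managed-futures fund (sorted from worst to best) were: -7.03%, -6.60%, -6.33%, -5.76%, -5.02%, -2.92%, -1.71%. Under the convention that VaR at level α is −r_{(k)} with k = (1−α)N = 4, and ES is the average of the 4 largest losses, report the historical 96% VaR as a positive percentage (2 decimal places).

5.76%

k = 4; the 4th lowest return is -5.76%, so VaR = 5.76%.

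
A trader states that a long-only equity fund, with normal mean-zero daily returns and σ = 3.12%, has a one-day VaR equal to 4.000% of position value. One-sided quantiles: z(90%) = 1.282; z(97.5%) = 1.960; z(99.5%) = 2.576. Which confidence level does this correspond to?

90%

Implied z = VaR/σ = 4.000 / 3.12 = 1.282.
This matches z(90%) = 1.282.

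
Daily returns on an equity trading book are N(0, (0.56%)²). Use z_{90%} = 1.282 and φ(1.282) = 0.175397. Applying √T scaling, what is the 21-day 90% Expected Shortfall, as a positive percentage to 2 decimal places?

σ_{21d} = 0.56% × √21 = 2.566%.
ES multiplier = φ(z)/(1−α) = 0.175397/0.1 = 1.754.
ES = 2.566% × 1.754 = 4.501%.

4.50%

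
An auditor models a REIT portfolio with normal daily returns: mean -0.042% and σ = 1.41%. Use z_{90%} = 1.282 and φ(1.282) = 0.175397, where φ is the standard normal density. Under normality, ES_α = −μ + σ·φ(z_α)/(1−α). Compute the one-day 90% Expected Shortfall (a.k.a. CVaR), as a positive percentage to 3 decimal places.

Tail multiplier: φ(z)/(1−α) = 0.175397 / 0.1 = 1.754.
ES = −(-0.042%) + 1.41% × 1.754 = 2.515%.

2.515%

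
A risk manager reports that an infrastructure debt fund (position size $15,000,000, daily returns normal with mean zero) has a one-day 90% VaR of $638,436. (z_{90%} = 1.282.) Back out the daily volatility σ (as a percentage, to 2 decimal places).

3.32%

VaR as a fraction: $638,436 / $15,000,000 = 4.256%.
σ = VaR / z = 4.256% / 1.282 = 3.320%.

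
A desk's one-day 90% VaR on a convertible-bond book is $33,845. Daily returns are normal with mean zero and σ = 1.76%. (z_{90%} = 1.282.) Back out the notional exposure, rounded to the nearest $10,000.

$1,500,000

VaR as a fraction of value: z·σ = 1.282 × 1.76% = 2.25632%.
Position = $33,845 / 0.0225632 = $1,500,009.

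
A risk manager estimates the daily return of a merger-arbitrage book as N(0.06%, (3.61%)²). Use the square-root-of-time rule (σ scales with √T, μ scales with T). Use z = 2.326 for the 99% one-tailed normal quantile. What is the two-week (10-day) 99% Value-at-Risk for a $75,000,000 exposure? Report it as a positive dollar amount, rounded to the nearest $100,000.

σ_{10d} = 3.61% × √10 = 11.416%; μ_{10d} = 10 × 0.06% = 0.600%.
VaR = −(0.600%) + 2.326 × 11.416% = 25.954%.
On $75,000,000: 0.25954 × $75,000,000 = $19,465,500.

$19,500,000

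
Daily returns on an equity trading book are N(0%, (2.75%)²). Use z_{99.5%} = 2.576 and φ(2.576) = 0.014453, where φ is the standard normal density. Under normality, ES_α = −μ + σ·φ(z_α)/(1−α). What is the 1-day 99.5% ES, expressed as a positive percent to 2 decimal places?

7.95%

Tail multiplier: φ(z)/(1−α) = 0.014453 / 0.005 = 2.891.
ES = 2.75% × 2.891 = 7.950%.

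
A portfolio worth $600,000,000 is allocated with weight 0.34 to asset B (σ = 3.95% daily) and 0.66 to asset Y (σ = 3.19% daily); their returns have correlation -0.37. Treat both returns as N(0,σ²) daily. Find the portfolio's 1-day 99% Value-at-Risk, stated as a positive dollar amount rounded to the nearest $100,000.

$28,400,000

σ_p² = 0.34²·3.95² + 0.66²·3.19² + 2·-0.37·0.34·0.66·3.95·3.19 = 4.1440 (%²).
σ_p = √4.1440 = 2.036%.
At 99%, z = 2.326.
VaR = 2.326 × 2.036% = 4.736%; on $600,000,000 that is $28,416,000.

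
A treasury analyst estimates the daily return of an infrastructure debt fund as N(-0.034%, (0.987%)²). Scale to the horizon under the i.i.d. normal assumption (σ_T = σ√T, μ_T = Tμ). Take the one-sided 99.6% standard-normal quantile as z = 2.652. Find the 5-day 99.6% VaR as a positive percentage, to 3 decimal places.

σ_{5d} = 0.987% × √5 = 2.207%; μ_{5d} = 5 × -0.034% = -0.170%.
VaR = −(-0.170%) + 2.652 × 2.207% = 6.023%.

6.023%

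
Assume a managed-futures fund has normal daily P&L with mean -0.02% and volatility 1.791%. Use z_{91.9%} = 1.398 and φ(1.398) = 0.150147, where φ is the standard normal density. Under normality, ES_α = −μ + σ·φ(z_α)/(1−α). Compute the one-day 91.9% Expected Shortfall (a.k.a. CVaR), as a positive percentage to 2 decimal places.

Tail multiplier: φ(z)/(1−α) = 0.150147 / 0.081 = 1.854.
ES = −(-0.02%) + 1.791% × 1.854 = 3.341%.

3.34%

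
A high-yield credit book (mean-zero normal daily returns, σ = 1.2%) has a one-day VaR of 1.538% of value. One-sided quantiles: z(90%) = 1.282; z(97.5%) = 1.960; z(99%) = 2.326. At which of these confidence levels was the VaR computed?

90%

Implied z = VaR/σ = 1.538 / 1.2 = 1.282.
This matches z(90%) = 1.282.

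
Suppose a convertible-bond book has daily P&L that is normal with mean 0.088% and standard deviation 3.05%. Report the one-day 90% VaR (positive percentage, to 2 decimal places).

At 90% one-sided, z = 1.282.
VaR = −μ + z·σ = −(0.088%) + 1.282 × 3.05% = 3.822%.

3.82%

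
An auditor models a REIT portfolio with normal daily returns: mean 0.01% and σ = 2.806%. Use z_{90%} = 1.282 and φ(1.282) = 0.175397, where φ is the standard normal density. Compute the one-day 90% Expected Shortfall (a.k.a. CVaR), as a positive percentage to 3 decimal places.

4.912%

Tail multiplier: φ(z)/(1−α) = 0.175397 / 0.1 = 1.754.
ES = −(0.01%) + 2.806% × 1.754 = 4.912%.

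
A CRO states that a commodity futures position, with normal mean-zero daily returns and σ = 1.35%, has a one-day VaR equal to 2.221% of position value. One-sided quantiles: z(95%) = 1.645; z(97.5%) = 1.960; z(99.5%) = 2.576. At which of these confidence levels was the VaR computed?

Implied z = VaR/σ = 2.221 / 1.35 = 1.645.
This matches z(95%) = 1.645.

95%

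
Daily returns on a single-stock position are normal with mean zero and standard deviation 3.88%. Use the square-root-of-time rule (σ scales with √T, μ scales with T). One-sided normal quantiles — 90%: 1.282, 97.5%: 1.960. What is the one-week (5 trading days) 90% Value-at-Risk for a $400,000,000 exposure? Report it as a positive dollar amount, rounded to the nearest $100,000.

σ_{5d} = 3.88% × √5 = 8.676%.
VaR = 1.282 × 8.676% = 11.123%.
On $400,000,000: 0.11123 × $400,000,000 = $44,492,000.

$44,500,000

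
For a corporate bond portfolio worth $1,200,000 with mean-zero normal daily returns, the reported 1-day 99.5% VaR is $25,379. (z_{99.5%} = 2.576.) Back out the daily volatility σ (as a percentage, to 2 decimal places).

0.82%

VaR as a fraction: $25,379 / $1,200,000 = 2.115%.
σ = VaR / z = 2.115% / 2.576 = 0.821%.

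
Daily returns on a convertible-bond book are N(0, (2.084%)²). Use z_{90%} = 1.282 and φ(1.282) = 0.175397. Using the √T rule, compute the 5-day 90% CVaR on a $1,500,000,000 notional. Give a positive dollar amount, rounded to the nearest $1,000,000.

$123,000,000

σ_{5d} = 2.084% × √5 = 4.660%.
ES multiplier = φ(z)/(1−α) = 0.175397/0.1 = 1.754.
ES = 4.660% × 1.754 = 8.174%; on $1,500,000,000: $122,610,000.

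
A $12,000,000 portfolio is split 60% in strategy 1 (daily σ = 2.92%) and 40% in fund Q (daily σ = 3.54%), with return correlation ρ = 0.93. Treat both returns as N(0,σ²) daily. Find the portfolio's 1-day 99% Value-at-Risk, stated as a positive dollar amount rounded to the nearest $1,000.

σ_p² = 0.6²·2.92² + 0.4²·3.54² + 2·0.93·0.6·0.4·2.92·3.54 = 9.6889 (%²).
σ_p = √9.6889 = 3.113%.
At 99%, z = 2.326.
VaR = 2.326 × 3.113% = 7.241%; on $12,000,000 that is $868,920.

$869,000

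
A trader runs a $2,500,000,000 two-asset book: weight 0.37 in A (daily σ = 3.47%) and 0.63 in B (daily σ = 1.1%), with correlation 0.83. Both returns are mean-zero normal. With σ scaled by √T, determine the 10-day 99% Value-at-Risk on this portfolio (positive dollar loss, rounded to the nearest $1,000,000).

$349,000,000

σ_p = √(0.37²·3.47² + 0.63²·1.1² + 2·0.83·0.37·0.63·3.47·1.1) = 1.899%.
σ_{10d} = 1.899% × √10 = 6.005%.
z(99%) = 2.326.
VaR = 2.326 × 6.005% = 13.968%; on $2,500,000,000 that is $349,200,000.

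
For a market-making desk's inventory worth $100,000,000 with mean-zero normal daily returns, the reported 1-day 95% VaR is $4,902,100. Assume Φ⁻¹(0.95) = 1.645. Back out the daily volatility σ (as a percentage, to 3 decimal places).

2.980%

VaR as a fraction: $4,902,100 / $100,000,000 = 4.902%.
σ = VaR / z = 4.902% / 1.645 = 2.980%.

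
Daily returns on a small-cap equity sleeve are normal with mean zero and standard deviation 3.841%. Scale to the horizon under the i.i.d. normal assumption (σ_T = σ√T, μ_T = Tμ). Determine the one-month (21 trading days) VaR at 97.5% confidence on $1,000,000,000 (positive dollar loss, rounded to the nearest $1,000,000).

$345,000,000

At 97.5%, z = 1.960.
σ_{21d} = 3.841% × √21 = 17.602%.
VaR = 1.960 × 17.602% = 34.500%.
On $1,000,000,000: 0.34500 × $1,000,000,000 = $345,000,000.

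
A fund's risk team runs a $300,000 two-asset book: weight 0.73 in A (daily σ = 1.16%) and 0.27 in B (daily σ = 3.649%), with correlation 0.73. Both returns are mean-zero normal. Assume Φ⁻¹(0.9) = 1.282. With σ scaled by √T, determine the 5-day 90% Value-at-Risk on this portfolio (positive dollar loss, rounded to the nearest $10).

σ_p = √(0.73²·1.16² + 0.27²·3.649² + 2·0.73·0.73·0.27·1.16·3.649) = 1.705%.
σ_{5d} = 1.705% × √5 = 3.812%.
VaR = 1.282 × 3.812% = 4.887%; on $300,000 that is $14,661.

$14,660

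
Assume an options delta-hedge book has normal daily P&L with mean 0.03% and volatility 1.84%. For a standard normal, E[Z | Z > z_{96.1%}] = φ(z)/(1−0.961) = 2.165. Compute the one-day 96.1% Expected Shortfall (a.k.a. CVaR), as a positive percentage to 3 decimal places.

ES = −(0.03%) + 1.84% × 2.165 = 3.954%.

3.954%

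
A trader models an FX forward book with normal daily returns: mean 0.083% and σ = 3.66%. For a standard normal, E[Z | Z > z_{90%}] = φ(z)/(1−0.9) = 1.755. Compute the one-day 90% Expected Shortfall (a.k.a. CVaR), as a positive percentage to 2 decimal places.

ES = −(0.083%) + 3.66% × 1.755 = 6.340%.

6.34%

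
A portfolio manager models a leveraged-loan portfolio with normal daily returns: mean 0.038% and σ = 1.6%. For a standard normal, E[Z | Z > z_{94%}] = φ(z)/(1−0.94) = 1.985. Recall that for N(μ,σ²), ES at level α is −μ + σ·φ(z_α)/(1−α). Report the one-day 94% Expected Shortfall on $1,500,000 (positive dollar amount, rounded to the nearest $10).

ES = −(0.038%) + 1.6% × 1.985 = 3.138%.
On $1,500,000: 0.03138 × $1,500,000 = $47,070.

$47,070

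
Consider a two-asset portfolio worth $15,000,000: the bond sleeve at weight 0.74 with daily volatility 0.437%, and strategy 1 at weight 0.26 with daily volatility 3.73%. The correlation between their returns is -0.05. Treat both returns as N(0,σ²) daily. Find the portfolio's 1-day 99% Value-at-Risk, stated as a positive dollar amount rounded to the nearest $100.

σ_p² = 0.74²·0.437² + 0.26²·3.73² + 2·-0.05·0.74·0.26·0.437·3.73 = 1.0137 (%²).
σ_p = √1.0137 = 1.007%.
At 99%, z = 2.326.
VaR = 2.326 × 1.007% = 2.342%; on $15,000,000 that is $351,300.

$351,300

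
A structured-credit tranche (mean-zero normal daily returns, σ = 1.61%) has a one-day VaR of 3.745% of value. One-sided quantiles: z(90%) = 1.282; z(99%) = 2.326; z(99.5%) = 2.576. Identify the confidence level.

99%

Implied z = VaR/σ = 3.745 / 1.61 = 2.326.
This matches z(99%) = 2.326.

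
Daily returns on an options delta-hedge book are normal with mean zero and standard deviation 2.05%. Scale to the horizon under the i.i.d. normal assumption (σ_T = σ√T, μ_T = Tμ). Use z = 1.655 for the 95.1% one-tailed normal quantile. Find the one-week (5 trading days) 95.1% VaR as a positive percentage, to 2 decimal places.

σ_{5d} = 2.05% × √5 = 4.584%.
VaR = 1.655 × 4.584% = 7.587%.

7.59%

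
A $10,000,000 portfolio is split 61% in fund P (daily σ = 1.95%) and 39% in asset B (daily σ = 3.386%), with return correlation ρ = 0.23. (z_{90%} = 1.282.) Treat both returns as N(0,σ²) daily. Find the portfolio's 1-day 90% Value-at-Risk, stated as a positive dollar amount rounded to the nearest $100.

$252,600

σ_p² = 0.61²·1.95² + 0.39²·3.386² + 2·0.23·0.61·0.39·1.95·3.386 = 3.8813 (%²).
σ_p = √3.8813 = 1.970%.
VaR = 1.282 × 1.970% = 2.526%; on $10,000,000 that is $252,600.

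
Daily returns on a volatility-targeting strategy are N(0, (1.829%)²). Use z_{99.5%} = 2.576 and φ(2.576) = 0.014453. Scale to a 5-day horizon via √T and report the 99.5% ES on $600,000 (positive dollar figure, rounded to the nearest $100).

$70,900

σ_{5d} = 1.829% × √5 = 4.090%.
ES multiplier = φ(z)/(1−α) = 0.014453/0.005 = 2.891.
ES = 4.090% × 2.891 = 11.824%; on $600,000: $70,944.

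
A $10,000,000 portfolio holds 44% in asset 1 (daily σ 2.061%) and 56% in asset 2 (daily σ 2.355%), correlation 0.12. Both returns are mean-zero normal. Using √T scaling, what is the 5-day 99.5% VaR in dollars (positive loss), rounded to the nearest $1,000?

$972,000

σ_p = √(0.44²·2.061² + 0.56²·2.355² + 2·0.12·0.44·0.56·2.061·2.355) = 1.688%.
σ_{5d} = 1.688% × √5 = 3.774%.
z(99.5%) = 2.576.
VaR = 2.576 × 3.774% = 9.722%; on $10,000,000 that is $972,200.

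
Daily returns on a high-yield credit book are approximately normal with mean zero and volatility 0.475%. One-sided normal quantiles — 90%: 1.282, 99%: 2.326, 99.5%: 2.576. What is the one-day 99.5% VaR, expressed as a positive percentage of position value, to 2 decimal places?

1.22%

VaR = z·σ = 2.576 × 0.475% = 1.224%.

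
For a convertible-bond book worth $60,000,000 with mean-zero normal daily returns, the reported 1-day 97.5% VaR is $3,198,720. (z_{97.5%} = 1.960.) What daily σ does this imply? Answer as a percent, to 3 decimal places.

2.720%

VaR as a fraction: $3,198,720 / $60,000,000 = 5.331%.
σ = VaR / z = 5.331% / 1.960 = 2.720%.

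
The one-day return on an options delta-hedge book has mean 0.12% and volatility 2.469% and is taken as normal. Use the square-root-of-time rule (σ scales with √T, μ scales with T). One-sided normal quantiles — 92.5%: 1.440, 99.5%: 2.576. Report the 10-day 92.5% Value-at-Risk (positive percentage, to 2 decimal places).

10.04%

σ_{10d} = 2.469% × √10 = 7.808%; μ_{10d} = 10 × 0.12% = 1.200%.
VaR = −(1.200%) + 1.440 × 7.808% = 10.044%.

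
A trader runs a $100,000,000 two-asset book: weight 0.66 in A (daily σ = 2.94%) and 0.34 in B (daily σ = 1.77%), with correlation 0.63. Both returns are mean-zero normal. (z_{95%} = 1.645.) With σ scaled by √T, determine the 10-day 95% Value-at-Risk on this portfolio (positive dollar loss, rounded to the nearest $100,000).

σ_p = √(0.66²·2.94² + 0.34²·1.77² + 2·0.63·0.66·0.34·2.94·1.77) = 2.366%.
σ_{10d} = 2.366% × √10 = 7.482%.
VaR = 1.645 × 7.482% = 12.308%; on $100,000,000 that is $12,308,000.

$12,300,000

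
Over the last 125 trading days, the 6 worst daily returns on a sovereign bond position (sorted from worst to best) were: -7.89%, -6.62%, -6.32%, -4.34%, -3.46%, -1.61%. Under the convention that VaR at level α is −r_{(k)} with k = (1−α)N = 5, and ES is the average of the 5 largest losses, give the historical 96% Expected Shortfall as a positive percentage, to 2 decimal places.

The 5 worst returns sum to -28.63%.
ES = −(-28.63%) / 5 = 5.726% ≈ 5.73%.

5.73%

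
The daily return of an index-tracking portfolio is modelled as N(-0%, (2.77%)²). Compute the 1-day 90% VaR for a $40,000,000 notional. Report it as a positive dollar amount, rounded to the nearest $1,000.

At 90% one-sided, z = 1.282.
VaR = z·σ = 1.282 × 2.77% = 3.551%.
On $40,000,000: 0.03551 × $40,000,000 = $1,420,400.

$1,420,000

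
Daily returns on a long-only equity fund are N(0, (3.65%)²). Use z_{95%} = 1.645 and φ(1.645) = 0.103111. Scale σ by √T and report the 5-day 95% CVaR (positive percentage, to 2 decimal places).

σ_{5d} = 3.65% × √5 = 8.162%.
ES multiplier = φ(z)/(1−α) = 0.103111/0.05 = 2.062.
ES = 8.162% × 2.062 = 16.830%.

16.83%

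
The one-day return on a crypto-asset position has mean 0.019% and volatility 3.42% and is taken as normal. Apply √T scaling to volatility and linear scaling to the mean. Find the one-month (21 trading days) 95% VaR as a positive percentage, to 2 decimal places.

25.38%

At 95%, z = 1.645.
σ_{21d} = 3.42% × √21 = 15.672%; μ_{21d} = 21 × 0.019% = 0.399%.
VaR = −(0.399%) + 1.645 × 15.672% = 25.381%.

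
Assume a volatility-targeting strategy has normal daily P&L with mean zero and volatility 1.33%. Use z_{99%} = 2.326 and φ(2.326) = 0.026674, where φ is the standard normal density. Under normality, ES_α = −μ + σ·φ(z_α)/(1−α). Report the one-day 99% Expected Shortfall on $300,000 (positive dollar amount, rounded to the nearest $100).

Tail multiplier: φ(z)/(1−α) = 0.026674 / 0.01 = 2.667.
ES = 1.33% × 2.667 = 3.547%.
On $300,000: 0.03547 × $300,000 = $10,641.

$10,600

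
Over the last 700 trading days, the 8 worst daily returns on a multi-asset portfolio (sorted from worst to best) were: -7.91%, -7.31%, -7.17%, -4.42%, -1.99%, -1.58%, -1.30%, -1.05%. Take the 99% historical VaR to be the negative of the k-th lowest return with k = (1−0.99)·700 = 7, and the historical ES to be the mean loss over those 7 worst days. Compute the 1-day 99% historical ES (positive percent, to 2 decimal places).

4.53%

The 7 worst returns sum to -31.68%.
ES = −(-31.68%) / 7 = 4.5257…% ≈ 4.53%.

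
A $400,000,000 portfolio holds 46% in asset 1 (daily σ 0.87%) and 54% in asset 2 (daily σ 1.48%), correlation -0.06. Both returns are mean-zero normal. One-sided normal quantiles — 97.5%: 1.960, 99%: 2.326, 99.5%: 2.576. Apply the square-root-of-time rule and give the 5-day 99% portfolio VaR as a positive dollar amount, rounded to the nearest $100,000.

σ_p = √(0.46²·0.87² + 0.54²·1.48² + 2·-0.06·0.46·0.54·0.87·1.48) = 0.872%.
σ_{5d} = 0.872% × √5 = 1.950%.
VaR = 2.326 × 1.950% = 4.536%; on $400,000,000 that is $18,144,000.

$18,100,000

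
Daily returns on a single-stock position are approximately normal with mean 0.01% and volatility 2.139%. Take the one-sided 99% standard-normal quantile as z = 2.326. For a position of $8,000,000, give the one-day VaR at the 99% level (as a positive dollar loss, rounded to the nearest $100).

VaR = −μ + z·σ = −(0.01%) + 2.326 × 2.139% = 4.965%.
On $8,000,000: 0.04965 × $8,000,000 = $397,200.

$397,200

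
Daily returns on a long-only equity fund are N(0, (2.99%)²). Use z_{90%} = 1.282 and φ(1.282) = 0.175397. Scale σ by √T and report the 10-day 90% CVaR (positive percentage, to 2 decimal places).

σ_{10d} = 2.99% × √10 = 9.455%.
ES multiplier = φ(z)/(1−α) = 0.175397/0.1 = 1.754.
ES = 9.455% × 1.754 = 16.584%.

16.58%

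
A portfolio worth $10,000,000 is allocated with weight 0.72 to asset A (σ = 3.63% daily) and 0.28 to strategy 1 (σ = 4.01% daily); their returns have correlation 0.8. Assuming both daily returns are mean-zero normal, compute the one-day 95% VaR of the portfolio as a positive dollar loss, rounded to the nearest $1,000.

$588,000

σ_p² = 0.72²·3.63² + 0.28²·4.01² + 2·0.8·0.72·0.28·3.63·4.01 = 12.7869 (%²).
σ_p = √12.7869 = 3.576%.
At 95%, z = 1.645.
VaR = 1.645 × 3.576% = 5.883%; on $10,000,000 that is $588,300.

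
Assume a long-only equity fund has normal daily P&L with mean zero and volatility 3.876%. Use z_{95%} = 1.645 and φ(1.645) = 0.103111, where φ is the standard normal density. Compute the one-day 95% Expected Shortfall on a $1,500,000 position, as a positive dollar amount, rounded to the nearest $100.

Tail multiplier: φ(z)/(1−α) = 0.103111 / 0.05 = 2.062.
ES = 3.876% × 2.062 = 7.992%.
On $1,500,000: 0.07992 × $1,500,000 = $119,880.

$119,900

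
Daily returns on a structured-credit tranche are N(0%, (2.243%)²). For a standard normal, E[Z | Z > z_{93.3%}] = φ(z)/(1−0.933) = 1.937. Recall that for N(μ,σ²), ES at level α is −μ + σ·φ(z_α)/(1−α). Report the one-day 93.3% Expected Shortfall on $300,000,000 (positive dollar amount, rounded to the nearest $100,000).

ES = 2.243% × 1.937 = 4.345%.
On $300,000,000: 0.04345 × $300,000,000 = $13,035,000.

$13,000,000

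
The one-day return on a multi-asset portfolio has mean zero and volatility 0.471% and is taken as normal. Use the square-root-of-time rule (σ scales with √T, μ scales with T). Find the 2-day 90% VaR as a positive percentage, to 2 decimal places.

0.85%

At 90%, z = 1.282.
σ_{2d} = 0.471% × √2 = 0.666%.
VaR = 1.282 × 0.666% = 0.854%.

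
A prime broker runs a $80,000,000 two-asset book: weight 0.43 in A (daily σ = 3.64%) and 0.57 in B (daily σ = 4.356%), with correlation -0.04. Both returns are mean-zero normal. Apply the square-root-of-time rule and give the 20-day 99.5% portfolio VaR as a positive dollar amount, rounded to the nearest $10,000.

σ_p = √(0.43²·3.64² + 0.57²·4.356² + 2·-0.04·0.43·0.57·3.64·4.356) = 2.882%.
σ_{20d} = 2.882% × √20 = 12.889%.
z(99.5%) = 2.576.
VaR = 2.576 × 12.889% = 33.202%; on $80,000,000 that is $26,561,600.

$26,560,000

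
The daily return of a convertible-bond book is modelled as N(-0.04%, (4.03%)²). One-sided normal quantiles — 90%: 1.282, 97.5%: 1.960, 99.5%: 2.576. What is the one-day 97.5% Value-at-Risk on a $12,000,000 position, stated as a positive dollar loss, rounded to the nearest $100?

$952,700

VaR = −μ + z·σ = −(-0.04%) + 1.960 × 4.03% = 7.939%.
On $12,000,000: 0.07939 × $12,000,000 = $952,680.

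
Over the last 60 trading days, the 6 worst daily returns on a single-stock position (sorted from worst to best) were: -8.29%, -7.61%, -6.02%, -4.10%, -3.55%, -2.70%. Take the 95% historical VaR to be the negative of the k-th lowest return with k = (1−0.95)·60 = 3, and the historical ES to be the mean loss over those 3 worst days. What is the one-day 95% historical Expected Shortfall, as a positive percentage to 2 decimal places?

7.31%

The 3 worst returns sum to -21.92%.
ES = −(-21.92%) / 3 = 7.3066…% ≈ 7.31%.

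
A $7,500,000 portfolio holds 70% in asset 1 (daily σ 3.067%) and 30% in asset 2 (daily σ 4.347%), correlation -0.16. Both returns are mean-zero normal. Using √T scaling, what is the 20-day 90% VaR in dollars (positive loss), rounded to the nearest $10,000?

$1,000,000

σ_p = √(0.7²·3.067² + 0.3²·4.347² + 2·-0.16·0.7·0.3·3.067·4.347) = 2.327%.
σ_{20d} = 2.327% × √20 = 10.407%.
z(90%) = 1.282.
VaR = 1.282 × 10.407% = 13.342%; on $7,500,000 that is $1,000,650.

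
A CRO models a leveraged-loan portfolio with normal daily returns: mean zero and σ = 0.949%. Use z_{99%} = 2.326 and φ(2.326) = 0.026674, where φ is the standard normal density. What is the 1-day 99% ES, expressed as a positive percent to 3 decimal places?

Tail multiplier: φ(z)/(1−α) = 0.026674 / 0.01 = 2.667.
ES = 0.949% × 2.667 = 2.531%.

2.531%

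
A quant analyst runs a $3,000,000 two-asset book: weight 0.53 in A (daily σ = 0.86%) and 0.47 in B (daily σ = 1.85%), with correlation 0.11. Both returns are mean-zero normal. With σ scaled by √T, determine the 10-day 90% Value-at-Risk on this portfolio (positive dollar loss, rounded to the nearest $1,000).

σ_p = √(0.53²·0.86² + 0.47²·1.85² + 2·0.11·0.53·0.47·0.86·1.85) = 1.025%.
σ_{10d} = 1.025% × √10 = 3.241%.
z(90%) = 1.282.
VaR = 1.282 × 3.241% = 4.155%; on $3,000,000 that is $124,650.

$125,000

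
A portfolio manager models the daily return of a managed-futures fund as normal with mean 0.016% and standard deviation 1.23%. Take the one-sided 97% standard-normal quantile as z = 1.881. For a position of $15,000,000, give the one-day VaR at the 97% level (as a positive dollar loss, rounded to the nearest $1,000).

$345,000

VaR = −μ + z·σ = −(0.016%) + 1.881 × 1.23% = 2.298%.
On $15,000,000: 0.02298 × $15,000,000 = $344,700.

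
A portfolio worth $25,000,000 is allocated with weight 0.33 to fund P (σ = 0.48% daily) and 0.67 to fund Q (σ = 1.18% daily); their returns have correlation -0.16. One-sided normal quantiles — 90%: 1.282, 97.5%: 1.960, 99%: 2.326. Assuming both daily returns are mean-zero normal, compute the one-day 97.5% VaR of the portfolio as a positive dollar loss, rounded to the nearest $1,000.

$383,000

σ_p² = 0.33²·0.48² + 0.67²·1.18² + 2·-0.16·0.33·0.67·0.48·1.18 = 0.6101 (%²).
σ_p = √0.6101 = 0.781%.
VaR = 1.960 × 0.781% = 1.531%; on $25,000,000 that is $382,750.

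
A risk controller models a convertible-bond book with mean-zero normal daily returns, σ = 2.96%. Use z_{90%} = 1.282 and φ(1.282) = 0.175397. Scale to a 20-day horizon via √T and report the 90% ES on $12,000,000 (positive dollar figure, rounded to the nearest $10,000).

σ_{20d} = 2.96% × √20 = 13.238%.
ES multiplier = φ(z)/(1−α) = 0.175397/0.1 = 1.754.
ES = 13.238% × 1.754 = 23.219%; on $12,000,000: $2,786,280.

$2,790,000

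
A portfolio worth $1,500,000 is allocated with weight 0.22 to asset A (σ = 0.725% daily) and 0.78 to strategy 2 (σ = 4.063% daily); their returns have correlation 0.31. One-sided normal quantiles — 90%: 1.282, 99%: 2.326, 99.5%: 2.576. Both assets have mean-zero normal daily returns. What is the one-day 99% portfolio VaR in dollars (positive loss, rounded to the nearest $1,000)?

$112,000

σ_p² = 0.22²·0.725² + 0.78²·4.063² + 2·0.31·0.22·0.78·0.725·4.063 = 10.3823 (%²).
σ_p = √10.3823 = 3.222%.
VaR = 2.326 × 3.222% = 7.494%; on $1,500,000 that is $112,410.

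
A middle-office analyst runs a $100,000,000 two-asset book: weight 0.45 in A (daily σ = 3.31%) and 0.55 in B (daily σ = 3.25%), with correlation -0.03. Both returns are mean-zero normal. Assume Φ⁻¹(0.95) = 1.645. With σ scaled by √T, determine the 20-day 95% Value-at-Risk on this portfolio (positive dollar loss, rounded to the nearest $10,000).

$16,860,000

σ_p = √(0.45²·3.31² + 0.55²·3.25² + 2·-0.03·0.45·0.55·3.31·3.25) = 2.292%.
σ_{20d} = 2.292% × √20 = 10.250%.
VaR = 1.645 × 10.250% = 16.861%; on $100,000,000 that is $16,861,000.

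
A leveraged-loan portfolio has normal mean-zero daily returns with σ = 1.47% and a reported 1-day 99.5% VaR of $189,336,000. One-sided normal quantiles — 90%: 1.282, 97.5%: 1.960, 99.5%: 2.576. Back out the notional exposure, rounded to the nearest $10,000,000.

VaR as a fraction of value: z·σ = 2.576 × 1.47% = 3.78672%.
Position = $189,336,000 / 0.0378672 = $5,000,000,000.

$5,000,000,000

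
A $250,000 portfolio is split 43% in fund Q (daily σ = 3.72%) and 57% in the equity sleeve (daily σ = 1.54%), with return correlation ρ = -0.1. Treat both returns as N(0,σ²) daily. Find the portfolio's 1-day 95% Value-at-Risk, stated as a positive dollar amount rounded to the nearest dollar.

$7,180

σ_p² = 0.43²·3.72² + 0.57²·1.54² + 2·-0.1·0.43·0.57·3.72·1.54 = 3.0484 (%²).
σ_p = √3.0484 = 1.746%.
At 95%, z = 1.645.
VaR = 1.645 × 1.746% = 2.872%; on $250,000 that is $7,180.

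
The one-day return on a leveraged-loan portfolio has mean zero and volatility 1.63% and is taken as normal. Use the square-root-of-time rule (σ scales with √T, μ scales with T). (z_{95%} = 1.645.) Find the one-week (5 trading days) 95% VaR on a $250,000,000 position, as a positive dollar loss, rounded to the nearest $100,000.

σ_{5d} = 1.63% × √5 = 3.645%.
VaR = 1.645 × 3.645% = 5.996%.
On $250,000,000: 0.05996 × $250,000,000 = $14,990,000.

$15,000,000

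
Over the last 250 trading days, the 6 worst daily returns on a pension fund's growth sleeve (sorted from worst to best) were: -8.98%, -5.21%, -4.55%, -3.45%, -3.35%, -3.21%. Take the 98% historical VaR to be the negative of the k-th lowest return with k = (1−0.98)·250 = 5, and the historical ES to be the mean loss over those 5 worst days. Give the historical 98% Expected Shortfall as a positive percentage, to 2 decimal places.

5.11%

The 5 worst returns sum to -25.54%.
ES = −(-25.54%) / 5 = 5.108% ≈ 5.11%.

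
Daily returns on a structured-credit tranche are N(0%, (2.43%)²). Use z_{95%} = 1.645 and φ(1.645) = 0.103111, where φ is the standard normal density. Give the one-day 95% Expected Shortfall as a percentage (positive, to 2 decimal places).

Tail multiplier: φ(z)/(1−α) = 0.103111 / 0.05 = 2.062.
ES = 2.43% × 2.062 = 5.011%.

5.01%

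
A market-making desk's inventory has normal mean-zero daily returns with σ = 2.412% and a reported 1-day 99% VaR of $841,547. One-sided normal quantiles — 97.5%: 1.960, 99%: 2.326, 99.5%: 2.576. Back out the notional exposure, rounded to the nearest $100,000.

VaR as a fraction of value: z·σ = 2.326 × 2.412% = 5.61031%.
Position = $841,547 / 0.0561031 = $15,000,004.

$15,000,000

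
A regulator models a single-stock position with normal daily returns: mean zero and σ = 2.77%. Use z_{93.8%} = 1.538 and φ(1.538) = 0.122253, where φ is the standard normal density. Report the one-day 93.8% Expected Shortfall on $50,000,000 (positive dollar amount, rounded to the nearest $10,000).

$2,730,000

Tail multiplier: φ(z)/(1−α) = 0.122253 / 0.062 = 1.972.
ES = 2.77% × 1.972 = 5.462%.
On $50,000,000: 0.05462 × $50,000,000 = $2,731,000.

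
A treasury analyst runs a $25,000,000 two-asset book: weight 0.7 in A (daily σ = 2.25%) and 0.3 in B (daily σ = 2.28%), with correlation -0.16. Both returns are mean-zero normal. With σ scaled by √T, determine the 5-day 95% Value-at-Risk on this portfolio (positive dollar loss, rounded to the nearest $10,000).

$1,480,000

σ_p = √(0.7²·2.25² + 0.3²·2.28² + 2·-0.16·0.7·0.3·2.25·2.28) = 1.614%.
σ_{5d} = 1.614% × √5 = 3.609%.
z(95%) = 1.645.
VaR = 1.645 × 3.609% = 5.937%; on $25,000,000 that is $1,484,250.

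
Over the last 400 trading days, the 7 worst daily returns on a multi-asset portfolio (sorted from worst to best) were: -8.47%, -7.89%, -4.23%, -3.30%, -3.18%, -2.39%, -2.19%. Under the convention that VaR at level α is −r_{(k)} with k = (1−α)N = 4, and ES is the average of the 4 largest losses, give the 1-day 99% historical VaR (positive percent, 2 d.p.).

3.30%

k = 4; the 4th lowest return is -3.30%, so VaR = 3.30%.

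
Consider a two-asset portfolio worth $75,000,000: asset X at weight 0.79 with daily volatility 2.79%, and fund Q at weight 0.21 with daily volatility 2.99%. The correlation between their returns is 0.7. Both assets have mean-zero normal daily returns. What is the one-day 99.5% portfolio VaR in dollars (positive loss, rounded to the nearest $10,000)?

σ_p² = 0.79²·2.79² + 0.21²·2.99² + 2·0.7·0.79·0.21·2.79·2.99 = 7.1899 (%²).
σ_p = √7.1899 = 2.681%.
At 99.5%, z = 2.576.
VaR = 2.576 × 2.681% = 6.906%; on $75,000,000 that is $5,179,500.

$5,180,000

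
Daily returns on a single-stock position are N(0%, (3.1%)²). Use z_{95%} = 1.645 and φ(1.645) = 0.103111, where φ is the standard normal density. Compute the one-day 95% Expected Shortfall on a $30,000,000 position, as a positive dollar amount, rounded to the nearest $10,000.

Tail multiplier: φ(z)/(1−α) = 0.103111 / 0.05 = 2.062.
ES = 3.1% × 2.062 = 6.392%.
On $30,000,000: 0.06392 × $30,000,000 = $1,917,600.

$1,920,000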